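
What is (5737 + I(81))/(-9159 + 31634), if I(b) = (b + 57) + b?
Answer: 5956/22475 ≈ 0.26501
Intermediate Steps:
I(b) = 57 + 2*b (I(b) = (57 + b) + b = 57 + 2*b)
(5737 + I(81))/(-9159 + 31634) = (5737 + (57 + 2*81))/(-9159 + 31634) = (5737 + (57 + 162))/22475 = (5737 + 219)*(1/22475) = 5956*(1/22475) = 5956/22475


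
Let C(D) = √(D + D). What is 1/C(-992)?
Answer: -I*√31/248 ≈ -0.022451*I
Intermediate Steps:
C(D) = √2*√D (C(D) = √(2*D) = √2*√D)
1/C(-992) = 1/(√2*√(-992)) = 1/(√2*(4*I*√62)) = 1/(8*I*√31) = -I*√31/248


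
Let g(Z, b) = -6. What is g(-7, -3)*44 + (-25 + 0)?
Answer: -289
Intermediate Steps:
g(-7, -3)*44 + (-25 + 0) = -6*44 + (-25 + 0) = -264 - 25 = -289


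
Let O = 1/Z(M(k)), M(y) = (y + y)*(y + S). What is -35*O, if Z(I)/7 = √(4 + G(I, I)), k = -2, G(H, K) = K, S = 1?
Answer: -5*√2/4 ≈ -1.7678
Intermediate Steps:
M(y) = 2*y*(1 + y) (M(y) = (y + y)*(y + 1) = (2*y)*(1 + y) = 2*y*(1 + y))
Z(I) = 7*√(4 + I)
O = √2/28 (O = 1/(7*√(4 + 2*(-2)*(1 - 2))) = 1/(7*√(4 + 2*(-2)*(-1))) = 1/(7*√(4 + 4)) = 1/(7*√8) = 1/(7*(2*√2)) = 1/(14*√2) = √2/28 ≈ 0.050508)
-35*O = -5*√2/4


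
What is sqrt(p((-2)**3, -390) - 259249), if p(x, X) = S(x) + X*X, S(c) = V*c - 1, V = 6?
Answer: I*sqrt(107198) ≈ 327.41*I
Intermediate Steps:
S(c) = -1 + 6*c (S(c) = 6*c - 1 = -1 + 6*c)
p(x, X) = -1 + X**2 + 6*x (p(x, X) = (-1 + 6*x) + X*X = (-1 + 6*x) + X**2 = -1 + X**2 + 6*x)
sqrt(p((-2)**3, -390) - 259249) = sqrt((-1 + (-390)**2 + 6*(-2)**3) - 259249) = sqrt((-1 + 152100 + 6*(-8)) - 259249) = sqrt((-1 + 152100 - 48) - 259249) = sqrt(152051 - 259249) = sqrt(-107198) = I*sqrt(107198)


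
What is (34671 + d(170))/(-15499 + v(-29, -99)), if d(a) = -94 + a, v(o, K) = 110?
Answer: -34747/15389 ≈ -2.2579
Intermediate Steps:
(34671 + d(170))/(-15499 + v(-29, -99)) = (34671 + (-94 + 170))/(-15499 + 110) = (34671 + 76)/(-15389) = 34747*(-1/15389) = -34747/15389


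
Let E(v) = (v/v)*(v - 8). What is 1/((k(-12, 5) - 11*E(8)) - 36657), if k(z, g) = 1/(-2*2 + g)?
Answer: -1/36656 ≈ -2.7281e-5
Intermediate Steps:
k(z, g) = 1/(-4 + g)
E(v) = -8 + v (E(v) = 1*(-8 + v) = -8 + v)
1/((k(-12, 5) - 11*E(8)) - 36657) = 1/((1/(-4 + 5) - 11*(-8 + 8)) - 36657) = 1/((1/1 - 11*0) - 36657) = 1/((1 + 0) - 36657) = 1/(1 - 36657) = 1/(-36656) = -1/36656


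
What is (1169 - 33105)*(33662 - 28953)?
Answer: -150386624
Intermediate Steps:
(1169 - 33105)*(33662 - 28953) = -31936*4709 = -150386624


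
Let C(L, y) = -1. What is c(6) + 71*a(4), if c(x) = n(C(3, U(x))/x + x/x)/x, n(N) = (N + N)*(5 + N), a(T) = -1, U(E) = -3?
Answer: -7493/108 ≈ -69.380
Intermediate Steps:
n(N) = 2*N*(5 + N) (n(N) = (2*N)*(5 + N) = 2*N*(5 + N))
c(x) = 2*(1 - 1/x)*(6 - 1/x)/x (c(x) = (2*(-1/x + x/x)*(5 + (-1/x + x/x)))/x = (2*(-1/x + 1)*(5 + (-1/x + 1)))/x = (2*(1 - 1/x)*(5 + (1 - 1/x)))/x = (2*(1 - 1/x)*(6 - 1/x))/x = 2*(1 - 1/x)*(6 - 1/x)/x)
c(6) + 71*a(4) = 2*(-1 + 6)*(-1 + 6*6)/6³ + 71*(-1) = 2*(1/216)*5*(-1 + 36) - 71 = 2*(1/216)*5*35 - 71 = 175/108 - 71 = -7493/108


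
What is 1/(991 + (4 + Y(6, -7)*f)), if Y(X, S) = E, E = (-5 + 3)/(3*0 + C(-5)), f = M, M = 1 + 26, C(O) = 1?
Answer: 1/941 ≈ 0.0010627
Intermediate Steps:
M = 27
f = 27
E = -2 (E = (-5 + 3)/(3*0 + 1) = -2/(0 + 1) = -2/1 = -2*1 = -2)
Y(X, S) = -2
1/(991 + (4 + Y(6, -7)*f)) = 1/(991 + (4 - 2*27)) = 1/(991 + (4 - 54)) = 1/(991 - 50) = 1/941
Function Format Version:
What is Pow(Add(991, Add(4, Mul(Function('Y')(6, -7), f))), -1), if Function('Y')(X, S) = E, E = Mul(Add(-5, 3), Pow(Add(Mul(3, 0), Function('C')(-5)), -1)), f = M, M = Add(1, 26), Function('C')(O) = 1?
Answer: Rational(1, 941) ≈ 0.0010627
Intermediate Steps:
M = 27
f = 27
E = -2 (E = Mul(Add(-5, 3), Pow(Add(Mul(3, 0), 1), -1)) = Mul(-2, Pow(Add(0, 1), -1)) = Mul(-2, Pow(1, -1)) = Mul(-2, 1) = -2)
Function('Y')(X, S) = -2
Pow(Add(991, Add(4, Mul(Function('Y')(6, -7), f))), -1) = Pow(Add(991, Add(4, Mul(-2, 27))), -1) = Pow(Add(991, Add(4, -54)), -1) = Pow(Add(991, -50), -1) = Pow(941, -1) = Rational(1, 941)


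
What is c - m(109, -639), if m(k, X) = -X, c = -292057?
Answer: -292696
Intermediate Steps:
c - m(109, -639) = -292057 - (-1)*(-639) = -292057 - 1*639 = -292057 - 639 = -292696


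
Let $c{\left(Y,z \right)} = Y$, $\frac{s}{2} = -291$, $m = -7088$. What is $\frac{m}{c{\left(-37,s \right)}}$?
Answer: $\frac{7088}{37} \approx 191.57$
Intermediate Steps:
$s = -582$ ($s = 2 \left(-291\right) = -582$)
$\frac{m}{c{\left(-37,s \right)}} = - \frac{7088}{-37} = \left(-7088\right) \left(- \frac{1}{37}\right) = \frac{7088}{37}$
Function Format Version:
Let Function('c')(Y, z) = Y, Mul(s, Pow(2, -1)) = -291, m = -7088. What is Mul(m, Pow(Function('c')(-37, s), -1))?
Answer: Rational(7088, 37) ≈ 191.57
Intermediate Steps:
s = -582 (s = Mul(2, -291) = -582)
Mul(m, Pow(Function('c')(-37, s), -1)) = Mul(-7088, Pow(-37, -1)) = Mul(-7088, Rational(-1, 37)) = Rational(7088, 37)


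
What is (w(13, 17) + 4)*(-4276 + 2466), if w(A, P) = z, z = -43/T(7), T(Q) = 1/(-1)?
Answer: -85070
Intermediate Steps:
T(Q) = -1
z = 43 (z = -43/(-1) = -43*(-1) = 43)
w(A, P) = 43
(w(13, 17) + 4)*(-4276 + 2466) = (43 + 4)*(-4276 + 2466) = 47*(-1810) = -85070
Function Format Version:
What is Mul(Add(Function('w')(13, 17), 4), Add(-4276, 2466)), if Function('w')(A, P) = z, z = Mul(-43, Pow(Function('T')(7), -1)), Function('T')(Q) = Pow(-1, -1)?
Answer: -85070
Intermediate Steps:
Function('T')(Q) = -1
z = 43 (z = Mul(-43, Pow(-1, -1)) = Mul(-43, -1) = 43)
Function('w')(A, P) = 43
Mul(Add(Function('w')(13, 17), 4), Add(-4276, 2466)) = Mul(Add(43, 4), Add(-4276, 2466)) = Mul(47, -1810) = -85070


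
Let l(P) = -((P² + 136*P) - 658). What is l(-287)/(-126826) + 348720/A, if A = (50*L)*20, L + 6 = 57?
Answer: 55242133/7700150 ≈ 7.1742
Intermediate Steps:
L = 51 (L = -6 + 57 = 51)
l(P) = 658 - P² - 136*P (l(P) = -(-658 + P² + 136*P) = 658 - P² - 136*P)
A = 51000 (A = (50*51)*20 = 2550*20 = 51000)
l(-287)/(-126826) + 348720/A = (658 - 1*(-287)² - 136*(-287))/(-126826) + 348720/51000 = (658 - 1*82369 + 39032)*(-1/126826) + 348720*(1/51000) = (658 - 82369 + 39032)*(-1/126826) + 2906/425 = -42679*(-1/126826) + 2906/425 = 6097/18118 + 2906/425 = 55242133/7700150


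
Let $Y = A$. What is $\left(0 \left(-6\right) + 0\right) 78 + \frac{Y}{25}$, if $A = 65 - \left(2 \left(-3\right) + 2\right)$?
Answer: $\frac{69}{25} \approx 2.76$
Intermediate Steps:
$A = 69$ ($A = 65 - \left(-6 + 2\right) = 65 - -4 = 65 + 4 = 69$)
$Y = 69$
$\left(0 \left(-6\right) + 0\right) 78 + \frac{Y}{25} = \left(0 \left(-6\right) + 0\right) 78 + \frac{69}{25} = \left(0 + 0\right) 78 + 69 \cdot \frac{1}{25} = 0 \cdot 78 + \frac{69}{25} = 0 + \frac{69}{25} = \frac{69}{25}$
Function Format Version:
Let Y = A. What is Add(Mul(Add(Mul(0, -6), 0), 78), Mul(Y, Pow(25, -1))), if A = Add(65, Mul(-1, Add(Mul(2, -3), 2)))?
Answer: Rational(69, 25) ≈ 2.7600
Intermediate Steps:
A = 69 (A = Add(65, Mul(-1, Add(-6, 2))) = Add(65, Mul(-1, -4)) = Add(65, 4) = 69)
Y = 69
Add(Mul(Add(Mul(0, -6), 0), 78), Mul(Y, Pow(25, -1))) = Add(Mul(Add(Mul(0, -6), 0), 78), Mul(69, Pow(25, -1))) = Add(Mul(Add(0, 0), 78), Mul(69, Rational(1, 25))) = Add(Mul(0, 78), Rational(69, 25)) = Add(0, Rational(69, 25)) = Rational(69, 25)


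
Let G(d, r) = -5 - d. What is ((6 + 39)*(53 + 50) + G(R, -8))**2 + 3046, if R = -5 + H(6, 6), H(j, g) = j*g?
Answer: 21153847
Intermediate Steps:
H(j, g) = g*j
R = 31 (R = -5 + 6*6 = -5 + 36 = 31)
((6 + 39)*(53 + 50) + G(R, -8))**2 + 3046 = ((6 + 39)*(53 + 50) + (-5 - 1*31))**2 + 3046 = (45*103 + (-5 - 31))**2 + 3046 = (4635 - 36)**2 + 3046 = 4599**2 + 3046 = 21150801 + 3046 = 21153847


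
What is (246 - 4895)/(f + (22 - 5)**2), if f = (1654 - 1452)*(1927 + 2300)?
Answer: -4649/854143 ≈ -0.0054429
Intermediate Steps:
f = 853854 (f = 202*4227 = 853854)
(246 - 4895)/(f + (22 - 5)**2) = (246 - 4895)/(853854 + (22 - 5)**2) = -4649/(853854 + 17**2) = -4649/(853854 + 289) = -4649/854143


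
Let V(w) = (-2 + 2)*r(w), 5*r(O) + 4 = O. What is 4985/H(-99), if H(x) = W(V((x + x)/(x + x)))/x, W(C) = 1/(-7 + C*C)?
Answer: 3454605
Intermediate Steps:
r(O) = -⅘ + O/5
V(w) = 0 (V(w) = (-2 + 2)*(-⅘ + w/5) = 0*(-⅘ + w/5) = 0)
W(C) = 1/(-7 + C²)
H(x) = -1/(7*x) (H(x) = 1/((-7 + 0²)*x) = 1/((-7 + 0)*x) = 1/((-7)*x) = -1/(7*x))
4985/H(-99) = 4985/((-⅐/(-99))) = 4985/((-⅐*(-1/99))) = 4985/(1/693) = 4985*693 = 3454605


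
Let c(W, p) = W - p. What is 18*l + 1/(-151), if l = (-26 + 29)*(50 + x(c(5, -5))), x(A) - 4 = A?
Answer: 521855/151 ≈ 3456.0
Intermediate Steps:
x(A) = 4 + A
l = 192 (l = (-26 + 29)*(50 + (4 + (5 - 1*(-5)))) = 3*(50 + (4 + (5 + 5))) = 3*(50 + (4 + 10)) = 3*(50 + 14) = 3*64 = 192)
18*l + 1/(-151) = 18*192 + 1/(-151) = 3456 - 1/151 = 521855/151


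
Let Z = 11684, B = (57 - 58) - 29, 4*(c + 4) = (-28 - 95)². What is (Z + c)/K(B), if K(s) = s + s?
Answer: -61849/240 ≈ -257.70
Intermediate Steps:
c = 15113/4 (c = -4 + (-28 - 95)²/4 = -4 + (¼)*(-123)² = -4 + (¼)*15129 = -4 + 15129/4 = 15113/4 ≈ 3778.3)
B = -30 (B = -1 - 29 = -30)
K(s) = 2*s
(Z + c)/K(B) = (11684 + 15113/4)/((2*(-30))) = (61849/4)/(-60) = (61849/4)*(-1/60) = -61849/240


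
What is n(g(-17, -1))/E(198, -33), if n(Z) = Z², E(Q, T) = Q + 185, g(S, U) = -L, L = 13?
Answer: 169/383 ≈ 0.44125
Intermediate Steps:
g(S, U) = -13 (g(S, U) = -1*13 = -13)
E(Q, T) = 185 + Q
n(g(-17, -1))/E(198, -33) = (-13)²/(185 + 198) = 169/383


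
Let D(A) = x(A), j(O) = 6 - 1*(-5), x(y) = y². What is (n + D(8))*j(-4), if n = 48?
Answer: 1232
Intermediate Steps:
j(O) = 11 (j(O) = 6 + 5 = 11)
D(A) = A²
(n + D(8))*j(-4) = (48 + 8²)*11 = (48 + 64)*11 = 112*11 = 1232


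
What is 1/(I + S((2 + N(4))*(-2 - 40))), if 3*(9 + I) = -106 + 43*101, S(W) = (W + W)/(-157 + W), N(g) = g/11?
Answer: 8457/11874542 ≈ 0.00071220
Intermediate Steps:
N(g) = g/11 (N(g) = g*(1/11) = g/11)
S(W) = 2*W/(-157 + W) (S(W) = (2*W)/(-157 + W) = 2*W/(-157 + W))
I = 4210/3 (I = -9 + (-106 + 43*101)/3 = -9 + (-106 + 4343)/3 = -9 + (⅓)*4237 = -9 + 4237/3 = 4210/3 ≈ 1403.3)
1/(I + S((2 + N(4))*(-2 - 40))) = 1/(4210/3 + 2*((2 + (1/11)*4)*(-2 - 40))/(-157 + (2 + (1/11)*4)*(-2 - 40))) = 1/(4210/3 + 2*((2 + 4/11)*(-42))/(-157 + (2 + 4/11)*(-42))) = 1/(4210/3 + 2*((26/11)*(-42))/(-157 + (26/11)*(-42))) = 1/(4210/3 + 2*(-1092/11)/(-157 - 1092/11)) = 1/(4210/3 + 2*(-1092/11)/(-2819/11)) = 1/(4210/3 + 2*(-1092/11)*(-11/2819)) = 1/(4210/3 + 2184/2819) = 1/(11874542/8457) = 8457/11874542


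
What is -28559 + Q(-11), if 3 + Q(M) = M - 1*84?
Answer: -28657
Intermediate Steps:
Q(M) = -87 + M (Q(M) = -3 + (M - 1*84) = -3 + (M - 84) = -3 + (-84 + M) = -87 + M)
-28559 + Q(-11) = -28559 + (-87 - 11) = -28559 - 98 = -28657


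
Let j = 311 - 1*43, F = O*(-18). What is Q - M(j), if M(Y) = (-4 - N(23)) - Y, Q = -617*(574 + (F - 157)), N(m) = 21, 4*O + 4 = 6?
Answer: -251443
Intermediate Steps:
O = ½ (O = -1 + (¼)*6 = -1 + 3/2 = ½ ≈ 0.50000)
F = -9 (F = (½)*(-18) = -9)
j = 268 (j = 311 - 43 = 268)
Q = -251736 (Q = -617*(574 + (-9 - 157)) = -617*(574 - 166) = -617*408 = -251736)
M(Y) = -25 - Y (M(Y) = (-4 - 1*21) - Y = (-4 - 21) - Y = -25 - Y)
Q - M(j) = -251736 - (-25 - 1*268) = -251736 - (-25 - 268) = -251736 - 1*(-293) = -251736 + 293 = -251443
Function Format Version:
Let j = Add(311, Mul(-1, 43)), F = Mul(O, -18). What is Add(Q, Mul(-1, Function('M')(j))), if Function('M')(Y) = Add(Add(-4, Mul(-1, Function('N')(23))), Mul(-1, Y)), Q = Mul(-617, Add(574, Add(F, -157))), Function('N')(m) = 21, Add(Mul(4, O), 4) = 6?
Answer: -251443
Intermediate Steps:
O = Rational(1, 2) (O = Add(-1, Mul(Rational(1, 4), 6)) = Add(-1, Rational(3, 2)) = Rational(1, 2) ≈ 0.50000)
F = -9 (F = Mul(Rational(1, 2), -18) = -9)
j = 268 (j = Add(311, -43) = 268)
Q = -251736 (Q = Mul(-617, Add(574, Add(-9, -157))) = Mul(-617, Add(574, -166)) = Mul(-617, 408) = -251736)
Function('M')(Y) = Add(-25, Mul(-1, Y)) (Function('M')(Y) = Add(Add(-4, Mul(-1, 21)), Mul(-1, Y)) = Add(Add(-4, -21), Mul(-1, Y)) = Add(-25, Mul(-1, Y)))
Add(Q, Mul(-1, Function('M')(j))) = Add(-251736, Mul(-1, Add(-25, Mul(-1, 268)))) = Add(-251736, Mul(-1, Add(-25, -268))) = Add(-251736, Mul(-1, -293)) = Add(-251736, 293) = -251443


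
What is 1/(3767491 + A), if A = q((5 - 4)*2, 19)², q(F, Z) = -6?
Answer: 1/3767527 ≈ 2.6543e-7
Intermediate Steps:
A = 36 (A = (-6)² = 36)
1/(3767491 + A) = 1/(3767491 + 36) = 1/3767527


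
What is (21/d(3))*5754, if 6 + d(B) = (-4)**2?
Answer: 60417/5 ≈ 12083.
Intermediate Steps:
d(B) = 10 (d(B) = -6 + (-4)**2 = -6 + 16 = 10)
(21/d(3))*5754 = (21/10)*5754 = 60417/5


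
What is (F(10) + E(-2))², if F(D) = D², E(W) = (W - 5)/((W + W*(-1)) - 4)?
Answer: 165649/16 ≈ 10353.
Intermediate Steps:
E(W) = 5/4 - W/4 (E(W) = (-5 + W)/((W - W) - 4) = (-5 + W)/(0 - 4) = (-5 + W)/(-4) = (-5 + W)*(-¼) = 5/4 - W/4)
(F(10) + E(-2))² = (10² + (5/4 - ¼*(-2)))² = (100 + (5/4 + ½))² = (100 + 7/4)² = (407/4)² = 165649/16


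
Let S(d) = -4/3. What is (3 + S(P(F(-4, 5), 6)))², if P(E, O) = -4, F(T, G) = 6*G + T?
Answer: 25/9 ≈ 2.7778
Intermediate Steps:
F(T, G) = T + 6*G
S(d) = -4/3 (S(d) = -4*⅓ = -4/3)
(3 + S(P(F(-4, 5), 6)))² = (3 - 4/3)² = (5/3)² = 25/9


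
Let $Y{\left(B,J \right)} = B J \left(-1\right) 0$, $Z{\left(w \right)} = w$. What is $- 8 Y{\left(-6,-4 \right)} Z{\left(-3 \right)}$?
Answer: $0$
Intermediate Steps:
$Y{\left(B,J \right)} = 0$ ($Y{\left(B,J \right)} = - B J 0 = 0$)
$- 8 Y{\left(-6,-4 \right)} Z{\left(-3 \right)} = \left(-8\right) 0 \left(-3\right) = 0 \left(-3\right) = 0$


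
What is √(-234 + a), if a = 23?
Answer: I*√211 ≈ 14.526*I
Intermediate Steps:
√(-234 + a) = √(-234 + 23) = √(-211) = I*√211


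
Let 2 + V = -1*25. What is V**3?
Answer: -19683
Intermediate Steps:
V = -27 (V = -2 - 1*25 = -2 - 25 = -27)
V**3 = (-27)**3 = -19683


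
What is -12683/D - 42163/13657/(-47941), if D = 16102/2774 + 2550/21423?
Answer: -82246963235773924874/38413770051990417 ≈ -2141.1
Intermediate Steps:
D = 58671141/9904567 (D = 16102*(1/2774) + 2550*(1/21423) = 8051/1387 + 850/7141 = 58671141/9904567 ≈ 5.9236)
-12683/D - 42163/13657/(-47941) = -12683/58671141/9904567 - 42163/13657/(-47941) = -12683*9904567/58671141 - 42163*1/13657*(-1/47941) = -125619623261/58671141 - 42163/13657*(-1/47941) = -125619623261/58671141 + 42163/654730237 = -82246963235773924874/38413770051990417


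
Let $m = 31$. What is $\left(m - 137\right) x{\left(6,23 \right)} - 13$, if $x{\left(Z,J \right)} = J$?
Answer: $-2451$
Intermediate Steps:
$\left(m - 137\right) x{\left(6,23 \right)} - 13 = \left(31 - 137\right) 23 - 13 = \left(-106\right) 23 - 13 = -2438 - 13 = -2451$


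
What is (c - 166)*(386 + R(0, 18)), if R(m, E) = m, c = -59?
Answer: -86850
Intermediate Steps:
(c - 166)*(386 + R(0, 18)) = (-59 - 166)*(386 + 0) = -225*386 = -86850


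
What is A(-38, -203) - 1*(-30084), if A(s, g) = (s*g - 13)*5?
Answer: 68589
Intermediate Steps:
A(s, g) = -65 + 5*g*s (A(s, g) = (g*s - 13)*5 = (-13 + g*s)*5 = -65 + 5*g*s)
A(-38, -203) - 1*(-30084) = (-65 + 5*(-203)*(-38)) - 1*(-30084) = (-65 + 38570) + 30084 = 38505 + 30084 = 68589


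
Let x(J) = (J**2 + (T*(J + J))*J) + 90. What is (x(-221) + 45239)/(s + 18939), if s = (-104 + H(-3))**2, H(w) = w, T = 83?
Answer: 2050444/7597 ≈ 269.90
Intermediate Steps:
s = 11449 (s = (-104 - 3)**2 = (-107)**2 = 11449)
x(J) = 90 + 167*J**2 (x(J) = (J**2 + (83*(J + J))*J) + 90 = (J**2 + (83*(2*J))*J) + 90 = (J**2 + (166*J)*J) + 90 = (J**2 + 166*J**2) + 90 = 167*J**2 + 90 = 90 + 167*J**2)
(x(-221) + 45239)/(s + 18939) = ((90 + 167*(-221)**2) + 45239)/(11449 + 18939) = ((90 + 167*48841) + 45239)/30388 = ((90 + 8156447) + 45239)*(1/30388) = (8156537 + 45239)*(1/30388) = 8201776*(1/30388) = 2050444/7597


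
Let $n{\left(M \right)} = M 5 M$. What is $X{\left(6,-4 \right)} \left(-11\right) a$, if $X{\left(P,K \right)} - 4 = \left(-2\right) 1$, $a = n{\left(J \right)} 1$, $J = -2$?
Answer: $-440$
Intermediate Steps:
$n{\left(M \right)} = 5 M^{2}$ ($n{\left(M \right)} = 5 M M = 5 M^{2}$)
$a = 20$ ($a = 5 \left(-2\right)^{2} \cdot 1 = 5 \cdot 4 \cdot 1 = 20 \cdot 1 = 20$)
$X{\left(P,K \right)} = 2$ ($X{\left(P,K \right)} = 4 - 2 = 2$)
$X{\left(6,-4 \right)} \left(-11\right) a = 2 \left(-11\right) 20 = \left(-22\right) 20 = -440$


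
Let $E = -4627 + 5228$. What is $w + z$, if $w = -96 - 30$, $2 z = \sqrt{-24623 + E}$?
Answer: $-126 + \frac{i \sqrt{24022}}{2} \approx -126.0 + 77.495 i$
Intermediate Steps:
$E = 601$
$z = \frac{i \sqrt{24022}}{2}$ ($z = \frac{\sqrt{-24623 + 601}}{2} = \frac{\sqrt{-24022}}{2} = \frac{i \sqrt{24022}}{2} \approx 77.495 i$)
$w = -126$ ($w = -96 - 30 = -126$)
$w + z = -126 + \frac{i \sqrt{24022}}{2}$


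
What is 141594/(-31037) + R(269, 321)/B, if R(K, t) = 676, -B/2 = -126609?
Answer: -17916584240/3929563533 ≈ -4.5594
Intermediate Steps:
B = 253218 (B = -2*(-126609) = 253218)
141594/(-31037) + R(269, 321)/B = 141594/(-31037) + 676/253218 = 141594*(-1/31037) + 676*(1/253218) = -141594/31037 + 338/126609 = -17916584240/3929563533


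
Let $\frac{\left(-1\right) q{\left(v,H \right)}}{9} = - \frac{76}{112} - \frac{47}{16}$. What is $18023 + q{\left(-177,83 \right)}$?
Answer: $\frac{2022221}{112} \approx 18056.0$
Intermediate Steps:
$q{\left(v,H \right)} = \frac{3645}{112}$ ($q{\left(v,H \right)} = - 9 \left(- \frac{76}{112} - \frac{47}{16}\right) = - 9 \left(\left(-76\right) \frac{1}{112} - \frac{47}{16}\right) = - 9 \left(- \frac{19}{28} - \frac{47}{16}\right) = \left(-9\right) \left(- \frac{405}{112}\right) = \frac{3645}{112}$)
$18023 + q{\left(-177,83 \right)} = 18023 + \frac{3645}{112} = \frac{2022221}{112}$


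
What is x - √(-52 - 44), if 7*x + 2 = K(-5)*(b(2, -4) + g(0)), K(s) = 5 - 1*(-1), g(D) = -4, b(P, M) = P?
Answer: -2 - 4*I*√6 ≈ -2.0 - 9.798*I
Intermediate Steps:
K(s) = 6 (K(s) = 5 + 1 = 6)
x = -2 (x = -2/7 + (6*(2 - 4))/7 = -2/7 + (6*(-2))/7 = -2/7 + (⅐)*(-12) = -2/7 - 12/7 = -2)
x - √(-52 - 44) = -2 - √(-52 - 44) = -2 - √(-96) = -2 - 4*I*√6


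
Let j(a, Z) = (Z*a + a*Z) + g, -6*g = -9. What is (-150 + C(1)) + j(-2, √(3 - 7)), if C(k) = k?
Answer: -295/2 - 8*I ≈ -147.5 - 8.0*I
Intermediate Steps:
g = 3/2 (g = -⅙*(-9) = 3/2 ≈ 1.5000)
j(a, Z) = 3/2 + 2*Z*a (j(a, Z) = (Z*a + a*Z) + 3/2 = (Z*a + Z*a) + 3/2 = 2*Z*a + 3/2 = 3/2 + 2*Z*a)
(-150 + C(1)) + j(-2, √(3 - 7)) = (-150 + 1) + (3/2 + 2*√(3 - 7)*(-2)) = -149 + (3/2 + 2*√(-4)*(-2)) = -149 + (3/2 + 2*(2*I)*(-2)) = -149 + (3/2 - 8*I) = -295/2 - 8*I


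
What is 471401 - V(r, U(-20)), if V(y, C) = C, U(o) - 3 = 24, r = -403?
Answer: 471374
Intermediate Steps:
U(o) = 27 (U(o) = 3 + 24 = 27)
471401 - V(r, U(-20)) = 471401 - 1*27 = 471401 - 27 = 471374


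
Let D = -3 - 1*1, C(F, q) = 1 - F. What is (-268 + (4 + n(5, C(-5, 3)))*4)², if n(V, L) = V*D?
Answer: 110224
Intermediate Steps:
D = -4 (D = -3 - 1 = -4)
n(V, L) = -4*V (n(V, L) = V*(-4) = -4*V)
(-268 + (4 + n(5, C(-5, 3)))*4)² = (-268 + (4 - 4*5)*4)² = (-268 + (4 - 20)*4)² = (-268 - 16*4)² = (-268 - 64)² = (-332)² = 110224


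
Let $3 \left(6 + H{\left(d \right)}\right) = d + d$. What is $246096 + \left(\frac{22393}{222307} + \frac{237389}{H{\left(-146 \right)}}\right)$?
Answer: $\frac{16801434908881}{68915170} \approx 2.438 \cdot 10^{5}$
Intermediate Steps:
$H{\left(d \right)} = -6 + \frac{2 d}{3}$ ($H{\left(d \right)} = -6 + \frac{d + d}{3} = -6 + \frac{2 d}{3}$)
$246096 + \left(\frac{22393}{222307} + \frac{237389}{H{\left(-146 \right)}}\right) = 246096 + \left(\frac{22393}{222307} + \frac{237389}{-6 + \frac{2}{3} \left(-146\right)}\right) = 246096 + \left(22393 \cdot \frac{1}{222307} + \frac{237389}{-6 - \frac{292}{3}}\right) = 246096 + \left(\frac{22393}{222307} + \frac{237389}{- \frac{310}{3}}\right) = 246096 + \left(\frac{22393}{222307} + 237389 \left(- \frac{3}{310}\right)\right) = 246096 + \left(\frac{22393}{222307} - \frac{712167}{310}\right) = 246096 - \frac{158312767439}{68915170} = \frac{16801434908881}{68915170}$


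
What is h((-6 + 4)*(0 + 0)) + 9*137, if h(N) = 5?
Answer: 1238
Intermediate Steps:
h((-6 + 4)*(0 + 0)) + 9*137 = 5 + 9*137 = 5 + 1233 = 1238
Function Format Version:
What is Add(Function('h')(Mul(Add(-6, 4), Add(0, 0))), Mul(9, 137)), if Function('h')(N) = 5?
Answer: 1238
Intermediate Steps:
Add(Function('h')(Mul(Add(-6, 4), Add(0, 0))), Mul(9, 137)) = Add(5, Mul(9, 137)) = Add(5, 1233) = 1238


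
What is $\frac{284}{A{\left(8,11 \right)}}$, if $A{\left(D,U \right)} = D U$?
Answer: $\frac{71}{22} \approx 3.2273$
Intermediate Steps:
$\frac{284}{A{\left(8,11 \right)}} = \frac{284}{8 \cdot 11} = \frac{284}{88} = 284 \cdot \frac{1}{88} = \frac{71}{22}$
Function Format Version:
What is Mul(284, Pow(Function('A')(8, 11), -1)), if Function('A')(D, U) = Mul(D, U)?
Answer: Rational(71, 22) ≈ 3.2273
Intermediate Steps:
Mul(284, Pow(Function('A')(8, 11), -1)) = Mul(284, Pow(Mul(8, 11), -1)) = Mul(284, Pow(88, -1)) = Mul(284, Rational(1, 88)) = Rational(71, 22)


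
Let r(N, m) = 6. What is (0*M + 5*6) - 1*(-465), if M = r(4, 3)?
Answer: 495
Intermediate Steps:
M = 6
(0*M + 5*6) - 1*(-465) = (0*6 + 5*6) - 1*(-465) = (0 + 30) + 465 = 30 + 465 = 495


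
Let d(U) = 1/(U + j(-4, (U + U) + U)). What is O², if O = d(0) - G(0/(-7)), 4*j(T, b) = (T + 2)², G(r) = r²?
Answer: 1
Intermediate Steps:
j(T, b) = (2 + T)²/4 (j(T, b) = (T + 2)²/4 = (2 + T)²/4)
d(U) = 1/(1 + U) (d(U) = 1/(U + (2 - 4)²/4) = 1/(U + (¼)*(-2)²) = 1/(U + (¼)*4) = 1/(U + 1) = 1/(1 + U))
O = 1 (O = 1/(1 + 0) - (0/(-7))² = 1/1 - (0*(-⅐))² = 1 - 1*0² = 1 - 1*0 = 1 + 0 = 1)
O² = 1² = 1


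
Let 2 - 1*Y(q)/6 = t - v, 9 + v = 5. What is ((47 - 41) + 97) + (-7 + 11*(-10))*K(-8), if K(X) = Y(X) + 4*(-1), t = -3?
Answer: -131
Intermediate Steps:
v = -4 (v = -9 + 5 = -4)
Y(q) = 6 (Y(q) = 12 - 6*(-3 - 1*(-4)) = 12 - 6*(-3 + 4) = 12 - 6*1 = 12 - 6 = 6)
K(X) = 2 (K(X) = 6 + 4*(-1) = 6 - 4 = 2)
((47 - 41) + 97) + (-7 + 11*(-10))*K(-8) = ((47 - 41) + 97) + (-7 + 11*(-10))*2 = (6 + 97) + (-7 - 110)*2 = 103 - 117*2 = 103 - 234 = -131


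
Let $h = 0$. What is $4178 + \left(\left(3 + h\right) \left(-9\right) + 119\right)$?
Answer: $4270$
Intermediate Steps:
$4178 + \left(\left(3 + h\right) \left(-9\right) + 119\right) = 4178 + \left(\left(3 + 0\right) \left(-9\right) + 119\right) = 4178 + \left(3 \left(-9\right) + 119\right) = 4178 + \left(-27 + 119\right) = 4178 + 92 = 4270$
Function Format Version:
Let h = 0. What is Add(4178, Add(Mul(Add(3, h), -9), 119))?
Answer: 4270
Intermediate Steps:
Add(4178, Add(Mul(Add(3, h), -9), 119)) = Add(4178, Add(Mul(Add(3, 0), -9), 119)) = Add(4178, Add(Mul(3, -9), 119)) = Add(4178, Add(-27, 119)) = Add(4178, 92) = 4270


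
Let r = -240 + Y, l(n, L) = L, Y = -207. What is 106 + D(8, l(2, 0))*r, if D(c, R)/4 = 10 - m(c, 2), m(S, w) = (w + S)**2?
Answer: 161026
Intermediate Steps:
m(S, w) = (S + w)**2
D(c, R) = 40 - 4*(2 + c)**2 (D(c, R) = 4*(10 - (c + 2)**2) = 4*(10 - (2 + c)**2) = 40 - 4*(2 + c)**2)
r = -447 (r = -240 - 207 = -447)
106 + D(8, l(2, 0))*r = 106 + (40 - 4*(2 + 8)**2)*(-447) = 106 + (40 - 4*10**2)*(-447) = 106 + (40 - 4*100)*(-447) = 106 + (40 - 400)*(-447) = 106 - 360*(-447) = 106 + 160920 = 161026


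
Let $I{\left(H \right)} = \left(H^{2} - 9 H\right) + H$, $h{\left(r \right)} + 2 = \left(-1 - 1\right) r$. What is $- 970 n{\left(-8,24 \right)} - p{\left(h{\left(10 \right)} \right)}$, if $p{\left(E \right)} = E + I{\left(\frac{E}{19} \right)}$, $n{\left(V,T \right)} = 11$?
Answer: $- \frac{3847756}{361} \approx -10659.0$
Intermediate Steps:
$h{\left(r \right)} = -2 - 2 r$ ($h{\left(r \right)} = -2 + \left(-1 - 1\right) r = -2 - 2 r$)
$I{\left(H \right)} = H^{2} - 8 H$
$p{\left(E \right)} = E + \frac{E \left(-8 + \frac{E}{19}\right)}{19}$ ($p{\left(E \right)} = E + \frac{E}{19} \left(-8 + \frac{E}{19}\right) = E + \frac{E \left(-8 + \frac{E}{19}\right)}{19}$)
$- 970 n{\left(-8,24 \right)} - p{\left(h{\left(10 \right)} \right)} = \left(-970\right) 11 - \frac{\left(-2 - 20\right) \left(209 - 22\right)}{361} = -10670 - \frac{\left(-2 - 20\right) \left(209 - 22\right)}{361} = -10670 - \frac{1}{361} \left(-22\right) \left(209 - 22\right) = -10670 - \frac{1}{361} \left(-22\right) 187 = -10670 - - \frac{4114}{361} = -10670 + \frac{4114}{361} = - \frac{3847756}{361}$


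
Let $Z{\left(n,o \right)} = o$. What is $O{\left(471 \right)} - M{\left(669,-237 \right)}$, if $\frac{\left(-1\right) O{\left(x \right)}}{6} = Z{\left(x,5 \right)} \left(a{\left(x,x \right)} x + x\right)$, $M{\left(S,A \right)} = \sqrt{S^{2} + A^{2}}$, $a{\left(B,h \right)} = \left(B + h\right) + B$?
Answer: $-19979820 - 3 \sqrt{55970} \approx -1.9981 \cdot 10^{7}$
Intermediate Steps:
$a{\left(B,h \right)} = h + 2 B$
$M{\left(S,A \right)} = \sqrt{A^{2} + S^{2}}$
$O{\left(x \right)} = - 90 x^{2} - 30 x$ ($O{\left(x \right)} = - 6 \cdot 5 \left(\left(x + 2 x\right) x + x\right) = - 6 \cdot 5 \left(3 x x + x\right) = - 6 \cdot 5 \left(3 x^{2} + x\right) = - 6 \cdot 5 \left(x + 3 x^{2}\right) = - 6 \left(5 x + 15 x^{2}\right) = - 90 x^{2} - 30 x$)
$O{\left(471 \right)} - M{\left(669,-237 \right)} = \left(-30\right) 471 \left(1 + 3 \cdot 471\right) - \sqrt{\left(-237\right)^{2} + 669^{2}} = \left(-30\right) 471 \left(1 + 1413\right) - \sqrt{56169 + 447561} = \left(-30\right) 471 \cdot 1414 - \sqrt{503730} = -19979820 - 3 \sqrt{55970}$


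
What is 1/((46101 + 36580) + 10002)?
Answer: 1/92683 ≈ 1.0789e-5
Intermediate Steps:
1/((46101 + 36580) + 10002) = 1/(82681 + 10002) = 1/92683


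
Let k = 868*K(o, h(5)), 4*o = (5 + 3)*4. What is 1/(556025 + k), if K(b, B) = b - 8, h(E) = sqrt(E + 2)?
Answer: 1/556025 ≈ 1.7985e-6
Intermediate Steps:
h(E) = sqrt(2 + E)
o = 8 (o = ((5 + 3)*4)/4 = (8*4)/4 = (1/4)*32 = 8)
K(b, B) = -8 + b
k = 0 (k = 868*(-8 + 8) = 868*0 = 0)
1/(556025 + k) = 1/(556025 + 0) = 1/556025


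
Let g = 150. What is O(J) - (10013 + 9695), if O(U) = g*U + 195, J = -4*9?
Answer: -24913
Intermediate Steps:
J = -36
O(U) = 195 + 150*U (O(U) = 150*U + 195 = 195 + 150*U)
O(J) - (10013 + 9695) = (195 + 150*(-36)) - (10013 + 9695) = (195 - 5400) - 1*19708 = -5205 - 19708 = -24913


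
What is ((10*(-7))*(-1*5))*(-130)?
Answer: -45500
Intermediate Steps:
((10*(-7))*(-1*5))*(-130) = -70*(-5)*(-130) = 350*(-130) = -45500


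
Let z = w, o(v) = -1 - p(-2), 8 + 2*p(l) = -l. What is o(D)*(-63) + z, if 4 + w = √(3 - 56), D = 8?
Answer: -130 + I*√53 ≈ -130.0 + 7.2801*I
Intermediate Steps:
p(l) = -4 - l/2 (p(l) = -4 + (-l)/2 = -4 - l/2)
w = -4 + I*√53 (w = -4 + √(3 - 56) = -4 + √(-53) = -4 + I*√53 ≈ -4.0 + 7.2801*I)
o(v) = 2 (o(v) = -1 - (-4 - ½*(-2)) = -1 - (-4 + 1) = -1 - 1*(-3) = -1 + 3 = 2)
z = -4 + I*√53 ≈ -4.0 + 7.2801*I
o(D)*(-63) + z = 2*(-63) + (-4 + I*√53) = -126 + (-4 + I*√53) = -130 + I*√53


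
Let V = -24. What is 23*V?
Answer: -552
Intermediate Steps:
23*V = 23*(-24) = -552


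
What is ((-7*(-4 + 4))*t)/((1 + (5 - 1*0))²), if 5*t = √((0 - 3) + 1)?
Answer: 0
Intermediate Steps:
t = I*√2/5 (t = √((0 - 3) + 1)/5 = √(-3 + 1)/5 = √(-2)/5 = (I*√2)/5 = I*√2/5 ≈ 0.28284*I)
((-7*(-4 + 4))*t)/((1 + (5 - 1*0))²) = ((-7*(-4 + 4))*(I*√2/5))/((1 + (5 - 1*0))²) = ((-7*0)*(I*√2/5))/((1 + (5 + 0))²) = (0*(I*√2/5))/((1 + 5)²) = 0/(6²) = 0/36 = 0*(1/36) = 0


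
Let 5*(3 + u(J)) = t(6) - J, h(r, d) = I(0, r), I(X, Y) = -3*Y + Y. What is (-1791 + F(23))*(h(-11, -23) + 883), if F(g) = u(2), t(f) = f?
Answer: -1622846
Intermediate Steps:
I(X, Y) = -2*Y
h(r, d) = -2*r
u(J) = -9/5 - J/5 (u(J) = -3 + (6 - J)/5 = -3 + (6/5 - J/5) = -9/5 - J/5)
F(g) = -11/5 (F(g) = -9/5 - 1/5*2 = -9/5 - 2/5 = -11/5)
(-1791 + F(23))*(h(-11, -23) + 883) = (-1791 - 11/5)*(-2*(-11) + 883) = -8966*(22 + 883)/5 = -8966/5*905 = -1622846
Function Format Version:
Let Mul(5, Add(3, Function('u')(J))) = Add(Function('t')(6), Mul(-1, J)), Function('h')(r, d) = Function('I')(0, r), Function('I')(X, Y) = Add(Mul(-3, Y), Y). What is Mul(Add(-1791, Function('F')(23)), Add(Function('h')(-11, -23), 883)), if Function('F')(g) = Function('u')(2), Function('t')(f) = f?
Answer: -1622846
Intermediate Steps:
Function('I')(X, Y) = Mul(-2, Y)
Function('h')(r, d) = Mul(-2, r)
Function('u')(J) = Add(Rational(-9, 5), Mul(Rational(-1, 5), J)) (Function('u')(J) = Add(-3, Mul(Rational(1, 5), Add(6, Mul(-1, J)))) = Add(-3, Add(Rational(6, 5), Mul(Rational(-1, 5), J))) = Add(Rational(-9, 5), Mul(Rational(-1, 5), J)))
Function('F')(g) = Rational(-11, 5) (Function('F')(g) = Add(Rational(-9, 5), Mul(Rational(-1, 5), 2)) = Add(Rational(-9, 5), Rational(-2, 5)) = Rational(-11, 5))
Mul(Add(-1791, Function('F')(23)), Add(Function('h')(-11, -23), 883)) = Mul(Add(-1791, Rational(-11, 5)), Add(Mul(-2, -11), 883)) = Mul(Rational(-8966, 5), Add(22, 883)) = Mul(Rational(-8966, 5), 905) = -1622846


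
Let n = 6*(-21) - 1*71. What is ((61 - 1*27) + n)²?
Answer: 26569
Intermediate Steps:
n = -197 (n = -126 - 71 = -197)
((61 - 1*27) + n)² = ((61 - 1*27) - 197)² = ((61 - 27) - 197)² = (34 - 197)² = (-163)² = 26569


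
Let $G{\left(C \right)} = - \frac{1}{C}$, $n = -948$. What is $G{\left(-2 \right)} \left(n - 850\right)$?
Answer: $-899$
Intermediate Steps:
$G{\left(-2 \right)} \left(n - 850\right) = - \frac{1}{-2} \left(-948 - 850\right) = \left(-1\right) \left(- \frac{1}{2}\right) \left(-948 - 850\right) = \frac{1}{2} \left(-1798\right) = -899$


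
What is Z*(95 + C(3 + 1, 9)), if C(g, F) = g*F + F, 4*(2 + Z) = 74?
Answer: 2310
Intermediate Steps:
Z = 33/2 (Z = -2 + (1/4)*74 = -2 + 37/2 = 33/2 ≈ 16.500)
C(g, F) = F + F*g (C(g, F) = F*g + F = F + F*g)
Z*(95 + C(3 + 1, 9)) = 33*(95 + 9*(1 + (3 + 1)))/2 = 33*(95 + 9*(1 + 4))/2 = 33*(95 + 9*5)/2 = 33*(95 + 45)/2 = (33/2)*140 = 2310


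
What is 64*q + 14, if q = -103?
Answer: -6578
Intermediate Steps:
64*q + 14 = 64*(-103) + 14 = -6592 + 14 = -6578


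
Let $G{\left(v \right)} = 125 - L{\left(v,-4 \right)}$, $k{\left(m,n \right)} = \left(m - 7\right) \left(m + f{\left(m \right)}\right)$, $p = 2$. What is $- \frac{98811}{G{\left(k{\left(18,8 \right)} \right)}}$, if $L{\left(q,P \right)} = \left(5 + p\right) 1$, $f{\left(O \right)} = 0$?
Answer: $- \frac{98811}{118} \approx -837.38$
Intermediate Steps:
$L{\left(q,P \right)} = 7$ ($L{\left(q,P \right)} = \left(5 + 2\right) 1 = 7 \cdot 1 = 7$)
$k{\left(m,n \right)} = m \left(-7 + m\right)$ ($k{\left(m,n \right)} = \left(m - 7\right) \left(m + 0\right) = \left(-7 + m\right) m = m \left(-7 + m\right)$)
$G{\left(v \right)} = 118$ ($G{\left(v \right)} = 125 - 7 = 118$)
$- \frac{98811}{G{\left(k{\left(18,8 \right)} \right)}} = - \frac{98811}{118}$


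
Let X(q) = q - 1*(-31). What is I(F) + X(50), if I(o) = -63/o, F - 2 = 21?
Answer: 1800/23 ≈ 78.261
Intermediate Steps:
F = 23 (F = 2 + 21 = 23)
X(q) = 31 + q (X(q) = q + 31 = 31 + q)
I(F) + X(50) = -63/23 + (31 + 50) = -63*1/23 + 81 = -63/23 + 81 = 1800/23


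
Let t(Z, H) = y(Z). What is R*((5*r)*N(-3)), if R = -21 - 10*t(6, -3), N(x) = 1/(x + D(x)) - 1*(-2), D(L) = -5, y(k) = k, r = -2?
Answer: 6075/4 ≈ 1518.8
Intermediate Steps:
t(Z, H) = Z
N(x) = 2 + 1/(-5 + x) (N(x) = 1/(x - 5) - 1*(-2) = 1/(-5 + x) + 2 = 2 + 1/(-5 + x))
R = -81 (R = -21 - 10*6 = -21 - 60 = -81)
R*((5*r)*N(-3)) = -81*5*(-2)*(-9 + 2*(-3))/(-5 - 3) = -(-810)*(-9 - 6)/(-8) = -(-810)*(-⅛*(-15)) = -(-810)*15/8 = -81*(-75/4) = 6075/4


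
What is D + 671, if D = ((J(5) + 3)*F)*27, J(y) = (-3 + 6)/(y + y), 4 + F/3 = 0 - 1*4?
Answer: -7337/5 ≈ -1467.4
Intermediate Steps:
F = -24 (F = -12 + 3*(0 - 1*4) = -12 + 3*(0 - 4) = -12 + 3*(-4) = -12 - 12 = -24)
J(y) = 3/(2*y) (J(y) = 3/((2*y)) = 3*(1/(2*y)) = 3/(2*y))
D = -10692/5 (D = (((3/2)/5 + 3)*(-24))*27 = (((3/2)*(⅕) + 3)*(-24))*27 = ((3/10 + 3)*(-24))*27 = ((33/10)*(-24))*27 = -396/5*27 = -10692/5 ≈ -2138.4)
D + 671 = -10692/5 + 671 = -7337/5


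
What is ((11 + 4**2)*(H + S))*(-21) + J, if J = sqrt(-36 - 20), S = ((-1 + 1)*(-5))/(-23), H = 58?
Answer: -32886 + 2*I*sqrt(14) ≈ -32886.0 + 7.4833*I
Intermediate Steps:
S = 0 (S = (0*(-5))*(-1/23) = 0*(-1/23) = 0)
J = 2*I*sqrt(14) (J = sqrt(-56) = 2*I*sqrt(14) ≈ 7.4833*I)
((11 + 4**2)*(H + S))*(-21) + J = ((11 + 4**2)*(58 + 0))*(-21) + 2*I*sqrt(14) = ((11 + 16)*58)*(-21) + 2*I*sqrt(14) = (27*58)*(-21) + 2*I*sqrt(14) = 1566*(-21) + 2*I*sqrt(14) = -32886 + 2*I*sqrt(14)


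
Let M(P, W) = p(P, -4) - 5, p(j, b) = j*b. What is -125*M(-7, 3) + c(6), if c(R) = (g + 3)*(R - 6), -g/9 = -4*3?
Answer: -2875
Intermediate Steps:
g = 108 (g = -(-36)*3 = -9*(-12) = 108)
p(j, b) = b*j
c(R) = -666 + 111*R (c(R) = (108 + 3)*(R - 6) = 111*(-6 + R) = -666 + 111*R)
M(P, W) = -5 - 4*P (M(P, W) = -4*P - 5 = -5 - 4*P)
-125*M(-7, 3) + c(6) = -125*(-5 - 4*(-7)) + (-666 + 111*6) = -125*(-5 + 28) + (-666 + 666) = -125*23 + 0 = -2875 + 0 = -2875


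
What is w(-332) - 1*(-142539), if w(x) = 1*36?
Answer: 142575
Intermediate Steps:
w(x) = 36
w(-332) - 1*(-142539) = 36 - 1*(-142539) = 36 + 142539 = 142575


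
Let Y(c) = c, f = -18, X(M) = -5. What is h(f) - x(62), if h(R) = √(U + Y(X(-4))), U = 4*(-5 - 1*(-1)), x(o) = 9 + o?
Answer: -71 + I*√21 ≈ -71.0 + 4.5826*I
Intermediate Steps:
U = -16 (U = 4*(-5 + 1) = 4*(-4) = -16)
h(R) = I*√21 (h(R) = √(-16 - 5) = √(-21) = I*√21)
h(f) - x(62) = I*√21 - (9 + 62) = I*√21 - 1*71 = I*√21 - 71 = -71 + I*√21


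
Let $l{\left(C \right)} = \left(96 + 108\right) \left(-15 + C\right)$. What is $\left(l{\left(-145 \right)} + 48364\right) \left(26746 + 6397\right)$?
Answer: $521140532$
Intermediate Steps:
$l{\left(C \right)} = -3060 + 204 C$ ($l{\left(C \right)} = 204 \left(-15 + C\right) = -3060 + 204 C$)
$\left(l{\left(-145 \right)} + 48364\right) \left(26746 + 6397\right) = \left(\left(-3060 + 204 \left(-145\right)\right) + 48364\right) \left(26746 + 6397\right) = \left(\left(-3060 - 29580\right) + 48364\right) 33143 = \left(-32640 + 48364\right) 33143 = 15724 \cdot 33143 = 521140532$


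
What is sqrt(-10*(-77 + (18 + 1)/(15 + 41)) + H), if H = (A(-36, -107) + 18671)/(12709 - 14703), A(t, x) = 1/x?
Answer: sqrt(1689077318266023)/1493506 ≈ 27.518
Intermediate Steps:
H = -998898/106679 (H = (1/(-107) + 18671)/(12709 - 14703) = (-1/107 + 18671)/(-1994) = (1997796/107)*(-1/1994) = -998898/106679 ≈ -9.3636)
sqrt(-10*(-77 + (18 + 1)/(15 + 41)) + H) = sqrt(-10*(-77 + (18 + 1)/(15 + 41)) - 998898/106679) = sqrt(-10*(-77 + 19/56) - 998898/106679) = sqrt(-10*(-4293/56) - 998898/106679) = sqrt(21465/28 - 998898/106679) = sqrt(2261895591/2987012) = sqrt(1689077318266023)/1493506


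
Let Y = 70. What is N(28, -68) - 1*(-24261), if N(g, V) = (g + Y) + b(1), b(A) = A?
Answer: 24360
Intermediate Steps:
N(g, V) = 71 + g (N(g, V) = (g + 70) + 1 = (70 + g) + 1 = 71 + g)
N(28, -68) - 1*(-24261) = (71 + 28) - 1*(-24261) = 99 + 24261 = 24360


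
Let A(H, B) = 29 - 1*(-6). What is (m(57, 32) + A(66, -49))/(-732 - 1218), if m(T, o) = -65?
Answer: 1/65 ≈ 0.015385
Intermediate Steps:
A(H, B) = 35 (A(H, B) = 29 + 6 = 35)
(m(57, 32) + A(66, -49))/(-732 - 1218) = (-65 + 35)/(-732 - 1218) = -30/(-1950) = -30*(-1/1950) = 1/65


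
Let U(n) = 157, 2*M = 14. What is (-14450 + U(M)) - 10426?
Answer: -24719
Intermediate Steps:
M = 7 (M = (½)*14 = 7)
(-14450 + U(M)) - 10426 = (-14450 + 157) - 10426 = -14293 - 10426 = -24719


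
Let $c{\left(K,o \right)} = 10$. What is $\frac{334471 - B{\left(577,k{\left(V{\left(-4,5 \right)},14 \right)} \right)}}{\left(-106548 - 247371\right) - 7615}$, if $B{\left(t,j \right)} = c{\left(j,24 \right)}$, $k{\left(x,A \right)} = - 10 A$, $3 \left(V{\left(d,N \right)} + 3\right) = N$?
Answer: $- \frac{334461}{361534} \approx -0.92512$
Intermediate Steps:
$V{\left(d,N \right)} = -3 + \frac{N}{3}$
$B{\left(t,j \right)} = 10$
$\frac{334471 - B{\left(577,k{\left(V{\left(-4,5 \right)},14 \right)} \right)}}{\left(-106548 - 247371\right) - 7615} = \frac{334471 - 10}{\left(-106548 - 247371\right) - 7615} = \frac{334471 - 10}{-353919 - 7615} = \frac{334461}{-361534} = 334461 \left(- \frac{1}{361534}\right) = - \frac{334461}{361534}$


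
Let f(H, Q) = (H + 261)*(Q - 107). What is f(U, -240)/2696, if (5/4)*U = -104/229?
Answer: -103554863/3086920 ≈ -33.546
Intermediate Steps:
U = -416/1145 (U = 4*(-104/229)/5 = 4*(-104*1/229)/5 = (4/5)*(-104/229) = -416/1145 ≈ -0.36332)
f(H, Q) = (-107 + Q)*(261 + H) (f(H, Q) = (261 + H)*(-107 + Q) = (-107 + Q)*(261 + H))
f(U, -240)/2696 = (-27927 - 107*(-416/1145) + 261*(-240) - 416/1145*(-240))/2696 = (-27927 + 44512/1145 - 62640 + 19968/229)*(1/2696) = -103554863/1145*1/2696 = -103554863/3086920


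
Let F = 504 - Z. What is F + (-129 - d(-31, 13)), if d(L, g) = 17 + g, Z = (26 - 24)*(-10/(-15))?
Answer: 1031/3 ≈ 343.67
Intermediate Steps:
Z = 4/3 (Z = 2*(-10*(-1/15)) = 2*(2/3) = 4/3 ≈ 1.3333)
F = 1508/3 (F = 504 - 1*4/3 = 504 - 4/3 = 1508/3 ≈ 502.67)
F + (-129 - d(-31, 13)) = 1508/3 + (-129 - (17 + 13)) = 1508/3 + (-129 - 1*30) = 1508/3 + (-129 - 30) = 1508/3 - 159 = 1031/3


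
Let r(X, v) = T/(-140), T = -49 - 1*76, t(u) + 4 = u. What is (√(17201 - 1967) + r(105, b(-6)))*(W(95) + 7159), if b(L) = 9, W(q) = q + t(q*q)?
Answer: 58125/4 + 16275*√15234 ≈ 2.0233e+6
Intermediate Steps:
t(u) = -4 + u
W(q) = -4 + q + q² (W(q) = q + (-4 + q*q) = q + (-4 + q²) = -4 + q + q²)
T = -125 (T = -49 - 76 = -125)
r(X, v) = 25/28 (r(X, v) = -125/(-140) = -125*(-1/140) = 25/28)
(√(17201 - 1967) + r(105, b(-6)))*(W(95) + 7159) = (√(17201 - 1967) + 25/28)*((-4 + 95 + 95²) + 7159) = (√15234 + 25/28)*((-4 + 95 + 9025) + 7159) = (25/28 + √15234)*(9116 + 7159) = (25/28 + √15234)*16275 = 58125/4 + 16275*√15234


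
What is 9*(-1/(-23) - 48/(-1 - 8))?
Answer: 1113/23 ≈ 48.391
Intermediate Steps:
9*(-1/(-23) - 48/(-1 - 8)) = 9*(-1*(-1/23) - 48/(-9)) = 9*(1/23 - 48*(-⅑)) = 9*(1/23 + 16/3) = 9*(371/69) = 1113/23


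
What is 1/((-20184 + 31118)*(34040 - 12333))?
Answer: 1/237344338 ≈ 4.2133e-9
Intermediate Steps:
1/((-20184 + 31118)*(34040 - 12333)) = 1/(10934*21707) = 1/237344338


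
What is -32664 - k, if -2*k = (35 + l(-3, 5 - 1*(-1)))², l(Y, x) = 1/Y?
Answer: -288568/9 ≈ -32063.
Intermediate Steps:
k = -5408/9 (k = -(35 + 1/(-3))²/2 = -(35 - ⅓)²/2 = -(104/3)²/2 = -½*10816/9 = -5408/9 ≈ -600.89)
-32664 - k = -32664 - 1*(-5408/9) = -32664 + 5408/9 = -288568/9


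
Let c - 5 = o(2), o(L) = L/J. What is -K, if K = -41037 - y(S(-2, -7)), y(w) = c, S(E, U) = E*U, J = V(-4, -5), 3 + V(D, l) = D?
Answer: 287292/7 ≈ 41042.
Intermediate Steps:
V(D, l) = -3 + D
J = -7 (J = -3 - 4 = -7)
o(L) = -L/7 (o(L) = L/(-7) = L*(-1/7) = -L/7)
c = 33/7 (c = 5 - 1/7*2 = 5 - 2/7 = 33/7 ≈ 4.7143)
y(w) = 33/7
K = -287292/7 (K = -41037 - 1*33/7 = -41037 - 33/7 = -287292/7 ≈ -41042.)
-K = -1*(-287292/7) = 287292/7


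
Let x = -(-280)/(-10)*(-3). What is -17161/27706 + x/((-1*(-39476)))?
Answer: -168780083/273430514 ≈ -0.61727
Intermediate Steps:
x = 84 (x = -(-280)*(-1)/10*(-3) = -14*2*(-3) = -28*(-3) = 84)
-17161/27706 + x/((-1*(-39476))) = -17161/27706 + 84/((-1*(-39476))) = -17161*1/27706 + 84/39476 = -17161/27706 + 84*(1/39476) = -17161/27706 + 21/9869 = -168780083/273430514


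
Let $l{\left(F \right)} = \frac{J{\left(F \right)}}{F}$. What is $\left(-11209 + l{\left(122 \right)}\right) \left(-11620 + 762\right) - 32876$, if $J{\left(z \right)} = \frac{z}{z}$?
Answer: $121674357$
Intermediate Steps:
$J{\left(z \right)} = 1$
$l{\left(F \right)} = \frac{1}{F}$ ($l{\left(F \right)} = 1 \frac{1}{F} = \frac{1}{F}$)
$\left(-11209 + l{\left(122 \right)}\right) \left(-11620 + 762\right) - 32876 = \left(-11209 + \frac{1}{122}\right) \left(-11620 + 762\right) - 32876 = \left(-11209 + \frac{1}{122}\right) \left(-10858\right) - 32876 = \left(- \frac{1367497}{122}\right) \left(-10858\right) - 32876 = 121707233 - 32876 = 121674357$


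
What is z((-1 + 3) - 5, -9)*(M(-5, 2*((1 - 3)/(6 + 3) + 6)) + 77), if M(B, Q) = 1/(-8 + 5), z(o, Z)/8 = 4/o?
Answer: -7360/9 ≈ -817.78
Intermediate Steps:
z(o, Z) = 32/o (z(o, Z) = 8*(4/o) = 32/o)
M(B, Q) = -1/3 (M(B, Q) = 1/(-3) = -1/3)
z((-1 + 3) - 5, -9)*(M(-5, 2*((1 - 3)/(6 + 3) + 6)) + 77) = (32/((-1 + 3) - 5))*(-1/3 + 77) = (32/(2 - 5))*(230/3) = (32/(-3))*(230/3) = (32*(-1/3))*(230/3) = -32/3*230/3 = -7360/9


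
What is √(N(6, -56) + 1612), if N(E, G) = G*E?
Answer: 2*√319 ≈ 35.721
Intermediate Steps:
N(E, G) = E*G
√(N(6, -56) + 1612) = √(6*(-56) + 1612) = √(-336 + 1612) = √1276 = 2*√319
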